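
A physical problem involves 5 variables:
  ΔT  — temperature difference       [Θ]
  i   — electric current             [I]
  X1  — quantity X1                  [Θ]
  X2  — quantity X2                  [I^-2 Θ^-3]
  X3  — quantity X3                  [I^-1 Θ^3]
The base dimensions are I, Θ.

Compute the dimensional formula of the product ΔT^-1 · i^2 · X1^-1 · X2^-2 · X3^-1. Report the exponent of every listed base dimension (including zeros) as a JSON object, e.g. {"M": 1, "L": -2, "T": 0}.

Dimensional matrix (I×Θ by ΔT×i×X1×X2×X3):
  I: [ 0  1  0 -2 -1]
  Θ: [ 1  0  1 -3  3]
  [I]: (-1)·0+(2)·1+(-1)·0+(-2)·-2+(-1)·-1 = 7
  [Θ]: (-1)·1+(2)·0+(-1)·1+(-2)·-3+(-1)·3 = 1
⇒ I^7 Θ

{"I": 7, "Θ": 1}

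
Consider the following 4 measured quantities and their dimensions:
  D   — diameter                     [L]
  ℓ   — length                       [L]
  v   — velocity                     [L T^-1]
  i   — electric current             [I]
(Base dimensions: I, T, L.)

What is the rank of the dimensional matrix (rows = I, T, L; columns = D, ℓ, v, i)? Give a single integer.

3

Exponent matrix [I,T,L] × [D,ℓ,v,i]:
  I: [ 0  0  0  1]
  T: [ 0  0 -1  0]
  L: [ 1  1  1  0]
RREF → pivots at {D,v,i} ⇒ r = 3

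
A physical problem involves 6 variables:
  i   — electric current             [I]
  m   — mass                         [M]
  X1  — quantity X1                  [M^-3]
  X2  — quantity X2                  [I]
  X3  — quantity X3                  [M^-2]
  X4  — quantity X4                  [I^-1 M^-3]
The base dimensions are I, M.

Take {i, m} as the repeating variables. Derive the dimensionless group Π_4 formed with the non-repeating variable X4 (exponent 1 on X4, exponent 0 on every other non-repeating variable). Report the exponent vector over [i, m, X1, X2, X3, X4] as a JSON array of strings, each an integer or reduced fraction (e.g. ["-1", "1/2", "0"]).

Dimensional matrix (I×M by i×m×X1×X2×X3×X4):
  I: [ 1  0  0  1  0 -1]
  M: [ 0  1 -3  0 -2 -3]
RREF → pivots at {i,m} ⇒ r = 2
Repeat: i,m; free: X1,X2,X3,X4
RREF:
  r0: [   1    0    0    1    0   -1]
  r1: [   0    1   -3    0   -2   -3]
Fix exponent of X4 at 1, X1 at 0, X2 at 0, X3 at 0; solve each RREF row for its pivot's exponent:
  r0: exp(i) + (-1)·1 = 0 ⇒ exp(i) = 1
  r1: exp(m) + (-3)·1 = 0 ⇒ exp(m) = 3
Π_4 = i · m^3 · X4

["1", "3", "0", "0", "0", "1"]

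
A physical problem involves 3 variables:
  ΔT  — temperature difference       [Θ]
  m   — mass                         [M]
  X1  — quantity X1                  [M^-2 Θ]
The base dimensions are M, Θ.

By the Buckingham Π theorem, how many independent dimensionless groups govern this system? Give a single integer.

1

Dimensional matrix (M×Θ by ΔT×m×X1):
  M: [ 0  1 -2]
  Θ: [ 1  0  1]
RREF → pivots at {ΔT,m} ⇒ r = 2
n=3, r=2 ⇒ 1 dimensionless group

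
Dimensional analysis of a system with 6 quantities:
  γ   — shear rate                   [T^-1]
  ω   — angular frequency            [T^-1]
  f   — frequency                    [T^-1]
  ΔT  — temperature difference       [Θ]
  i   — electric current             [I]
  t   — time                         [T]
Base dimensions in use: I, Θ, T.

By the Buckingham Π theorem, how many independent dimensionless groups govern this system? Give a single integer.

3

Exponent matrix [I,Θ,T] × [γ,ω,f,ΔT,i,t]:
  I: [ 0  0  0  0  1  0]
  Θ: [ 0  0  0  1  0  0]
  T: [-1 -1 -1  0  0  1]
Row reduction gives pivot columns γ,ΔT,i; rank = 3
n=6, r=3 ⇒ 3 dimensionless groups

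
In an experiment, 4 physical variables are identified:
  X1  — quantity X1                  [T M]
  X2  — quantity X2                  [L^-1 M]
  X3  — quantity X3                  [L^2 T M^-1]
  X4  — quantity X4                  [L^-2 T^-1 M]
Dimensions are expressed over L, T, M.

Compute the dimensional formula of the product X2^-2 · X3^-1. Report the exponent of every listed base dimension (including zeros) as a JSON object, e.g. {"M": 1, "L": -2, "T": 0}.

{"L": 0, "T": -1, "M": -1}

Dimensional matrix (L×T×M by X1×X2×X3×X4):
  L: [ 0 -1  2 -2]
  T: [ 1  0  1 -1]
  M: [ 1  1 -1  1]
  [L]: (-2)·-1+(-1)·2 = 0
  [T]: (-2)·0+(-1)·1 = -1
  [M]: (-2)·1+(-1)·-1 = -1
⇒ T^-1 M^-1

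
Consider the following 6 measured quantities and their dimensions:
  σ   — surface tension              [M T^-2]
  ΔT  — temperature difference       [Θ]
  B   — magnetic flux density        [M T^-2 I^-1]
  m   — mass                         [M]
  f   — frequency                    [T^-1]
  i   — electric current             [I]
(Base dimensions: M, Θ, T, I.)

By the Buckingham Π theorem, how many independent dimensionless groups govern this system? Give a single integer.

2

Dimensional matrix (M×Θ×T×I by σ×ΔT×B×m×f×i):
  M: [ 1  0  1  1  0  0]
  Θ: [ 0  1  0  0  0  0]
  T: [-2  0 -2  0 -1  0]
  I: [ 0  0 -1  0  0  1]
Echelon form has 4 nonzero rows (pivots: σ,ΔT,B,m)
n=6, r=4 ⇒ 2 dimensionless groups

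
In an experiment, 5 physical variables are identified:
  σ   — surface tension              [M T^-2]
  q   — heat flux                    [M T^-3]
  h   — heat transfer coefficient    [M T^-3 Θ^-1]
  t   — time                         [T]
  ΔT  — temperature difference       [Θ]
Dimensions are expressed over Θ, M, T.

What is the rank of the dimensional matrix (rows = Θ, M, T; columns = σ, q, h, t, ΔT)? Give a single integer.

Dimensional matrix (Θ×M×T by σ×q×h×t×ΔT):
  Θ: [ 0  0 -1  0  1]
  M: [ 1  1  1  0  0]
  T: [-2 -3 -3  1  0]
RREF → pivots at {σ,q,h} ⇒ r = 3

3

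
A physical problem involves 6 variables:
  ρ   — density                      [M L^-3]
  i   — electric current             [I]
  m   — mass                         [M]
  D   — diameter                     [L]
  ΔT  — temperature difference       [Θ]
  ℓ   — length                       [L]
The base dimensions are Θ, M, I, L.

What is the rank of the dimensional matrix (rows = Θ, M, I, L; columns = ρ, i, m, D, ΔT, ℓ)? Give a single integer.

Exponent matrix [Θ,M,I,L] × [ρ,i,m,D,ΔT,ℓ]:
  Θ: [ 0  0  0  0  1  0]
  M: [ 1  0  1  0  0  0]
  I: [ 0  1  0  0  0  0]
  L: [-3  0  0  1  0  1]
Echelon form has 4 nonzero rows (pivots: ρ,i,m,ΔT)

4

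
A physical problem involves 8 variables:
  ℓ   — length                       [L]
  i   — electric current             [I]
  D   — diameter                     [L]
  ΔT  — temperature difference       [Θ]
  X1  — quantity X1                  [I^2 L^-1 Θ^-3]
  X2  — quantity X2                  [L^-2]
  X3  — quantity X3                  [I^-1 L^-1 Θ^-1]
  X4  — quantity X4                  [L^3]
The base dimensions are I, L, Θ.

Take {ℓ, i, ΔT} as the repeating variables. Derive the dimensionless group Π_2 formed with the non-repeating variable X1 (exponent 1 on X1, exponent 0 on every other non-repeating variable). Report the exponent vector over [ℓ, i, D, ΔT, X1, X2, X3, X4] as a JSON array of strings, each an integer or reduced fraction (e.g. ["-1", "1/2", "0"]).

["1", "-2", "0", "3", "1", "0", "0", "0"]

Write exponents as rows I,L,Θ / cols ℓ,i,D,ΔT,X1,X2,X3,X4:
  I: [ 0  1  0  0  2  0 -1  0]
  L: [ 1  0  1  0 -1 -2 -1  3]
  Θ: [ 0  0  0  1 -3  0 -1  0]
Echelon form has 3 nonzero rows (pivots: ℓ,i,ΔT)
Repeat: ℓ,i,ΔT; free: D,X1,X2,X3,X4
RREF:
  r0: [   1    0    1    0   -1   -2   -1    3]
  r1: [   0    1    0    0    2    0   -1    0]
  r2: [   0    0    0    1   -3    0   -1    0]
Fix exponent of X1 at 1, D at 0, X2 at 0, X3 at 0, X4 at 0; solve each RREF row for its pivot's exponent:
  r0: exp(ℓ) + (-1)·1 = 0 ⇒ exp(ℓ) = 1
  r1: exp(i) + (2)·1 = 0 ⇒ exp(i) = -2
  r2: exp(ΔT) + (-3)·1 = 0 ⇒ exp(ΔT) = 3
Π_2 = ℓ · i^-2 · ΔT^3 · X1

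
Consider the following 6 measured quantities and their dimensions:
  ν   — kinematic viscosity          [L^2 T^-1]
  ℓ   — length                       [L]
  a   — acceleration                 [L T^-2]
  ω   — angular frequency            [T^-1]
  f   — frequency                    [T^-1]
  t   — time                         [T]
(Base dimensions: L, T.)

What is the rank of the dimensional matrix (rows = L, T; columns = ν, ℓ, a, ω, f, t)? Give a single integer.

Exponent matrix [L,T] × [ν,ℓ,a,ω,f,t]:
  L: [ 2  1  1  0  0  0]
  T: [-1  0 -2 -1 -1  1]
RREF → pivots at {ν,ℓ} ⇒ r = 2

2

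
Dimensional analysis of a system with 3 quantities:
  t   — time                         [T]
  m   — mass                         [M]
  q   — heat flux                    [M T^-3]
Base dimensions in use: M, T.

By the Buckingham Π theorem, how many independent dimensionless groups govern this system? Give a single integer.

Write exponents as rows M,T / cols t,m,q:
  M: [ 0  1  1]
  T: [ 1  0 -3]
Echelon form has 2 nonzero rows (pivots: t,m)
n=3, r=2 ⇒ 1 dimensionless group

1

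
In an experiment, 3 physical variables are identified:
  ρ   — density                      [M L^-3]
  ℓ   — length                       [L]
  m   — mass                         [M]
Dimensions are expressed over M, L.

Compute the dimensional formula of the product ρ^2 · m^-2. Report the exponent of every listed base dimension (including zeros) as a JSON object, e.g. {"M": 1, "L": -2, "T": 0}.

{"M": 0, "L": -6}

Write exponents as rows M,L / cols ρ,ℓ,m:
  M: [ 1  0  1]
  L: [-3  1  0]
  [M]: (2)·1+(-2)·1 = 0
  [L]: (2)·-3+(-2)·0 = -6
⇒ L^-6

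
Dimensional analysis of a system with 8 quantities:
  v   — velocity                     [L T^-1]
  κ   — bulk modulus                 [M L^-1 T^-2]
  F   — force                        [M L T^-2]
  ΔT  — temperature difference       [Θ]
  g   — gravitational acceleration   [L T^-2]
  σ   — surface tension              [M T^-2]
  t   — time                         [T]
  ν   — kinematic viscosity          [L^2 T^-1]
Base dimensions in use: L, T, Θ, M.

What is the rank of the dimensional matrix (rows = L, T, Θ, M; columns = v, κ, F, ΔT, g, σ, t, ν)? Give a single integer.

Exponent matrix [L,T,Θ,M] × [v,κ,F,ΔT,g,σ,t,ν]:
  L: [ 1 -1  1  0  1  0  0  2]
  T: [-1 -2 -2  0 -2 -2  1 -1]
  Θ: [ 0  0  0  1  0  0  0  0]
  M: [ 0  1  1  0  0  1  0  0]
RREF → pivots at {v,κ,F,ΔT} ⇒ r = 4

4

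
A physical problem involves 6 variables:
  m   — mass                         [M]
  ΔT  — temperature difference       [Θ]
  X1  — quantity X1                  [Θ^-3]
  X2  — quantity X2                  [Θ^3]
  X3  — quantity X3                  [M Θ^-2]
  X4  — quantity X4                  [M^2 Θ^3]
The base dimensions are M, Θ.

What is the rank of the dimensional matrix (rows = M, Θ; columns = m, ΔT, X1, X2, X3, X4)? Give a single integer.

2

Exponent matrix [M,Θ] × [m,ΔT,X1,X2,X3,X4]:
  M: [ 1  0  0  0  1  2]
  Θ: [ 0  1 -3  3 -2  3]
Row reduction gives pivot columns m,ΔT; rank = 2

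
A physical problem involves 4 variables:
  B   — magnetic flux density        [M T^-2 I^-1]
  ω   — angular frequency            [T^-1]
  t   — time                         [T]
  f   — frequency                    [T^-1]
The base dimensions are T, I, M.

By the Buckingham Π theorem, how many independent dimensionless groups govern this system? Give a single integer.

2

Exponent matrix [T,I,M] × [B,ω,t,f]:
  T: [-2 -1  1 -1]
  I: [-1  0  0  0]
  M: [ 1  0  0  0]
RREF → pivots at {B,ω} ⇒ r = 2
Π count = n − r = 4 − 2 = 2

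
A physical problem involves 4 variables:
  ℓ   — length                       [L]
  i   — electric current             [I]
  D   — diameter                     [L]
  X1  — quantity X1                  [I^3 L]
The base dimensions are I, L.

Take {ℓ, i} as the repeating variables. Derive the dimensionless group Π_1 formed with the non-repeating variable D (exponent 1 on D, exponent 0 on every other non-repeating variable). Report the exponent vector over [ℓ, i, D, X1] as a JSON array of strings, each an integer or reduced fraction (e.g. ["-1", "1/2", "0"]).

Write exponents as rows I,L / cols ℓ,i,D,X1:
  I: [ 0  1  0  3]
  L: [ 1  0  1  1]
Row reduction gives pivot columns ℓ,i; rank = 2
Repeat: ℓ,i; free: D,X1
RREF:
  r0: [   1    0    1    1]
  r1: [   0    1    0    3]
Fix exponent of D at 1, X1 at 0; solve each RREF row for its pivot's exponent:
  r0: exp(ℓ) + (1)·1 = 0 ⇒ exp(ℓ) = -1
  r1: exp(i) + (0)·1 = 0 ⇒ exp(i) = 0
Π_1 = ℓ^-1 · D

["-1", "0", "1", "0"]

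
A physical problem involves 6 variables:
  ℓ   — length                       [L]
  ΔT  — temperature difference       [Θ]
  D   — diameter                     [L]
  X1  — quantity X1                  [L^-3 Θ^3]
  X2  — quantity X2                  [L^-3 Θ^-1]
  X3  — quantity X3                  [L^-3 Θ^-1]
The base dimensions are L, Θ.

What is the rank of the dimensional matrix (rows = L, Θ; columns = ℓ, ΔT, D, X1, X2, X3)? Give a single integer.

2

Dimensional matrix (L×Θ by ℓ×ΔT×D×X1×X2×X3):
  L: [ 1  0  1 -3 -3 -3]
  Θ: [ 0  1  0  3 -1 -1]
RREF → pivots at {ℓ,ΔT} ⇒ r = 2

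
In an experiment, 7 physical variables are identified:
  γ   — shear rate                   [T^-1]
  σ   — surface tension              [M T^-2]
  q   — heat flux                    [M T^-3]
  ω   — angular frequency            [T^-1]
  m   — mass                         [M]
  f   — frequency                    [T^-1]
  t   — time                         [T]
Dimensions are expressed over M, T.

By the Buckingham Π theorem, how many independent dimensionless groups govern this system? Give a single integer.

Write exponents as rows M,T / cols γ,σ,q,ω,m,f,t:
  M: [ 0  1  1  0  1  0  0]
  T: [-1 -2 -3 -1  0 -1  1]
Echelon form has 2 nonzero rows (pivots: γ,σ)
7 vars − rank 2 = 5 Π groups

5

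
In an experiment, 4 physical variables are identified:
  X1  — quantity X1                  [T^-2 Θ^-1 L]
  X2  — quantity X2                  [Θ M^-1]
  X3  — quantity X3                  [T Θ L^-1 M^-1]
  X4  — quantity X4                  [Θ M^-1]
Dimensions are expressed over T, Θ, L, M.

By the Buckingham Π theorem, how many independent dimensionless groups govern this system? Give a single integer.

Write exponents as rows T,Θ,L,M / cols X1,X2,X3,X4:
  T: [-2  0  1  0]
  Θ: [-1  1  1  1]
  L: [ 1  0 -1  0]
  M: [ 0 -1 -1 -1]
Echelon form has 3 nonzero rows (pivots: X1,X2,X3)
4 vars − rank 3 = 1 Π group

1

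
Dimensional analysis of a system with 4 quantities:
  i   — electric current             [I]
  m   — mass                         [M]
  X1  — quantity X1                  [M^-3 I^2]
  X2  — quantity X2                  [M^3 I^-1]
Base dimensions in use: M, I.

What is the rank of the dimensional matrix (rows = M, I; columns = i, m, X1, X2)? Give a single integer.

Exponent matrix [M,I] × [i,m,X1,X2]:
  M: [ 0  1 -3  3]
  I: [ 1  0  2 -1]
Echelon form has 2 nonzero rows (pivots: i,m)

2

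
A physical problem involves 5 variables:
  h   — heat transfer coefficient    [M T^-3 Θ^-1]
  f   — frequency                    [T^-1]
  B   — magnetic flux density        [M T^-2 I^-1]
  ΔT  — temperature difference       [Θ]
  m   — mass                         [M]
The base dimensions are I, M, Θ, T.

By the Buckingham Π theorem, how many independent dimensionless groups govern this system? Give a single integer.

1

Dimensional matrix (I×M×Θ×T by h×f×B×ΔT×m):
  I: [ 0  0 -1  0  0]
  M: [ 1  0  1  0  1]
  Θ: [-1  0  0  1  0]
  T: [-3 -1 -2  0  0]
RREF → pivots at {h,f,B,ΔT} ⇒ r = 4
n=5, r=4 ⇒ 1 dimensionless group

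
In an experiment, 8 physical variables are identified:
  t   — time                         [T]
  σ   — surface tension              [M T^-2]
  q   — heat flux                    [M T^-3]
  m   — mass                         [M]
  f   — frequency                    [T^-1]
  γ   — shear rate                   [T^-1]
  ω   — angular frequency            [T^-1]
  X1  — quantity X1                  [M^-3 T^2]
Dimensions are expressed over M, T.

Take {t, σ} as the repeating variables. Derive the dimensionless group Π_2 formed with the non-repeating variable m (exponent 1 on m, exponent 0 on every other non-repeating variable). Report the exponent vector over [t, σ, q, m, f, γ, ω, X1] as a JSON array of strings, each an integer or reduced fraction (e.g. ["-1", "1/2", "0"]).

["-2", "-1", "0", "1", "0", "0", "0", "0"]

Dimensional matrix (M×T by t×σ×q×m×f×γ×ω×X1):
  M: [ 0  1  1  1  0  0  0 -3]
  T: [ 1 -2 -3  0 -1 -1 -1  2]
Echelon form has 2 nonzero rows (pivots: t,σ)
Pivot set = {t,σ}, free = {q,m,f,γ,ω,X1}
RREF:
  r0: [   1    0   -1    2   -1   -1   -1   -4]
  r1: [   0    1    1    1    0    0    0   -3]
Fix exponent of m at 1, q at 0, f at 0, γ at 0, ω at 0, X1 at 0; solve each RREF row for its pivot's exponent:
  r0: exp(t) + (2)·1 = 0 ⇒ exp(t) = -2
  r1: exp(σ) + (1)·1 = 0 ⇒ exp(σ) = -1
Π_2 = t^-2 · σ^-1 · m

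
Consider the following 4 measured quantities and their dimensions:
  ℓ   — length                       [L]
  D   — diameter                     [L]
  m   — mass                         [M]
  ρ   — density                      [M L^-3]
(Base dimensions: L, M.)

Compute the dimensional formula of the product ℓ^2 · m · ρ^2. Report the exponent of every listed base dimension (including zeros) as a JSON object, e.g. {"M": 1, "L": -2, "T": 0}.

{"L": -4, "M": 3}

Write exponents as rows L,M / cols ℓ,D,m,ρ:
  L: [ 1  1  0 -3]
  M: [ 0  0  1  1]
  [L]: (2)·1+(1)·0+(2)·-3 = -4
  [M]: (2)·0+(1)·1+(2)·1 = 3
⇒ L^-4 M^3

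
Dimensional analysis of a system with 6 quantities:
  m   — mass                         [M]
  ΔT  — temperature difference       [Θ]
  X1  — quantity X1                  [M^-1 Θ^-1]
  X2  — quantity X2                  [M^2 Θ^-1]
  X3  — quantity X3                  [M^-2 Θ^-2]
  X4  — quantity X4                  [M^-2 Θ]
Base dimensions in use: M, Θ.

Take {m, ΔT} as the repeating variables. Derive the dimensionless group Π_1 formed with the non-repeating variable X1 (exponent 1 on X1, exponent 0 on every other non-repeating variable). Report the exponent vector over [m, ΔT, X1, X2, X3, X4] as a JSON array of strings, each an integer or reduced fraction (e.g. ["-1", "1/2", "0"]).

Write exponents as rows M,Θ / cols m,ΔT,X1,X2,X3,X4:
  M: [ 1  0 -1  2 -2 -2]
  Θ: [ 0  1 -1 -1 -2  1]
Row reduction gives pivot columns m,ΔT; rank = 2
Repeat: m,ΔT; free: X1,X2,X3,X4
RREF:
  r0: [   1    0   -1    2   -2   -2]
  r1: [   0    1   -1   -1   -2    1]
Fix exponent of X1 at 1, X2 at 0, X3 at 0, X4 at 0; solve each RREF row for its pivot's exponent:
  r0: exp(m) + (-1)·1 = 0 ⇒ exp(m) = 1
  r1: exp(ΔT) + (-1)·1 = 0 ⇒ exp(ΔT) = 1
Π_1 = m · ΔT · X1

["1", "1", "1", "0", "0", "0"]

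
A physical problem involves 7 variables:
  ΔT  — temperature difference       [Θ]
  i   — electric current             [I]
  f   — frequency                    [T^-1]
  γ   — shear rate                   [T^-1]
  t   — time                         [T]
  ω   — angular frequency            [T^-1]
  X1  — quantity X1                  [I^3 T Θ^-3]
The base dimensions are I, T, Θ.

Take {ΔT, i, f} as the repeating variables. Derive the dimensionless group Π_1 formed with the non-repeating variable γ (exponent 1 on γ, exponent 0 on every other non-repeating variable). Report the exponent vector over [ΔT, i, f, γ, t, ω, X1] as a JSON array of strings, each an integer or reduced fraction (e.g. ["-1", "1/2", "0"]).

Exponent matrix [I,T,Θ] × [ΔT,i,f,γ,t,ω,X1]:
  I: [ 0  1  0  0  0  0  3]
  T: [ 0  0 -1 -1  1 -1  1]
  Θ: [ 1  0  0  0  0  0 -3]
Row reduction gives pivot columns ΔT,i,f; rank = 3
Repeat: ΔT,i,f; free: γ,t,ω,X1
RREF:
  r0: [   1    0    0    0    0    0   -3]
  r1: [   0    1    0    0    0    0    3]
  r2: [   0    0    1    1   -1    1   -1]
Fix exponent of γ at 1, t at 0, ω at 0, X1 at 0; solve each RREF row for its pivot's exponent:
  r0: exp(ΔT) + (0)·1 = 0 ⇒ exp(ΔT) = 0
  r1: exp(i) + (0)·1 = 0 ⇒ exp(i) = 0
  r2: exp(f) + (1)·1 = 0 ⇒ exp(f) = -1
Π_1 = f^-1 · γ

["0", "0", "-1", "1", "0", "0", "0"]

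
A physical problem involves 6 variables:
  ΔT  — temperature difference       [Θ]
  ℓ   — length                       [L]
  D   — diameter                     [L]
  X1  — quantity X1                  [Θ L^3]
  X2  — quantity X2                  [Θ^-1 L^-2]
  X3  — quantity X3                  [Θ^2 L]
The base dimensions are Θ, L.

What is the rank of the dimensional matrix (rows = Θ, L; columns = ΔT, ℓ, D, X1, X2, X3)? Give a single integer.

2

Exponent matrix [Θ,L] × [ΔT,ℓ,D,X1,X2,X3]:
  Θ: [ 1  0  0  1 -1  2]
  L: [ 0  1  1  3 -2  1]
Echelon form has 2 nonzero rows (pivots: ΔT,ℓ)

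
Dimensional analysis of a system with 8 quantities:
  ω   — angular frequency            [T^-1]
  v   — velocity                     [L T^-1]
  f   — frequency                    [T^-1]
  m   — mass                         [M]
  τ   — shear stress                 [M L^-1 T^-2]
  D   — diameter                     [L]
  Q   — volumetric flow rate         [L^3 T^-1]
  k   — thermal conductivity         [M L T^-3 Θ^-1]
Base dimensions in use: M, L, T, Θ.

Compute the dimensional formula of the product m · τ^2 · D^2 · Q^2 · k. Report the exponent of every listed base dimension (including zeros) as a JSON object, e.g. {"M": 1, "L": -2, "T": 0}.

Write exponents as rows M,L,T,Θ / cols ω,v,f,m,τ,D,Q,k:
  M: [ 0  0  0  1  1  0  0  1]
  L: [ 0  1  0  0 -1  1  3  1]
  T: [-1 -1 -1  0 -2  0 -1 -3]
  Θ: [ 0  0  0  0  0  0  0 -1]
  [M]: (1)·1+(2)·1+(2)·0+(2)·0+(1)·1 = 4
  [L]: (1)·0+(2)·-1+(2)·1+(2)·3+(1)·1 = 7
  [T]: (1)·0+(2)·-2+(2)·0+(2)·-1+(1)·-3 = -9
  [Θ]: (1)·0+(2)·0+(2)·0+(2)·0+(1)·-1 = -1
⇒ M^4 L^7 T^-9 Θ^-1

{"M": 4, "L": 7, "T": -9, "Θ": -1}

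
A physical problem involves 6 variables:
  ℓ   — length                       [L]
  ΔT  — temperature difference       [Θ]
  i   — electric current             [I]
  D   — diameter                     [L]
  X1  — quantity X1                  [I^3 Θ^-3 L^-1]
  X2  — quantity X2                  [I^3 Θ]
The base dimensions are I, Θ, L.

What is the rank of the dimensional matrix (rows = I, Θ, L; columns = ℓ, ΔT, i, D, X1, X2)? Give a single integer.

3

Dimensional matrix (I×Θ×L by ℓ×ΔT×i×D×X1×X2):
  I: [ 0  0  1  0  3  3]
  Θ: [ 0  1  0  0 -3  1]
  L: [ 1  0  0  1 -1  0]
Row reduction gives pivot columns ℓ,ΔT,i; rank = 3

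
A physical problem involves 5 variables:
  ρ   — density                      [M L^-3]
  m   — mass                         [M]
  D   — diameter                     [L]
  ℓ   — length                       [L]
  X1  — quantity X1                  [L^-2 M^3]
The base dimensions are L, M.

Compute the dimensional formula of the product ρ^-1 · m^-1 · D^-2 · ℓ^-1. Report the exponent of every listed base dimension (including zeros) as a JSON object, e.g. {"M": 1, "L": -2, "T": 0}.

{"L": 0, "M": -2}

Exponent matrix [L,M] × [ρ,m,D,ℓ,X1]:
  L: [-3  0  1  1 -2]
  M: [ 1  1  0  0  3]
  [L]: (-1)·-3+(-1)·0+(-2)·1+(-1)·1 = 0
  [M]: (-1)·1+(-1)·1+(-2)·0+(-1)·0 = -2
⇒ M^-2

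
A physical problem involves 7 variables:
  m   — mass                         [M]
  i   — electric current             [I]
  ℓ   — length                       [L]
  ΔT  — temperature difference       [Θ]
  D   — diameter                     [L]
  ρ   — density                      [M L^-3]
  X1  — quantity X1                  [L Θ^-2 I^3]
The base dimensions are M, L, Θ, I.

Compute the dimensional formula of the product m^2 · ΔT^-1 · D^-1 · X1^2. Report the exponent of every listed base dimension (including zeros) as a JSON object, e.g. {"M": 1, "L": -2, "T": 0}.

{"M": 2, "L": 1, "Θ": -5, "I": 6}

Write exponents as rows M,L,Θ,I / cols m,i,ℓ,ΔT,D,ρ,X1:
  M: [ 1  0  0  0  0  1  0]
  L: [ 0  0  1  0  1 -3  1]
  Θ: [ 0  0  0  1  0  0 -2]
  I: [ 0  1  0  0  0  0  3]
  [M]: (2)·1+(-1)·0+(-1)·0+(2)·0 = 2
  [L]: (2)·0+(-1)·0+(-1)·1+(2)·1 = 1
  [Θ]: (2)·0+(-1)·1+(-1)·0+(2)·-2 = -5
  [I]: (2)·0+(-1)·0+(-1)·0+(2)·3 = 6
⇒ M^2 L Θ^-5 I^6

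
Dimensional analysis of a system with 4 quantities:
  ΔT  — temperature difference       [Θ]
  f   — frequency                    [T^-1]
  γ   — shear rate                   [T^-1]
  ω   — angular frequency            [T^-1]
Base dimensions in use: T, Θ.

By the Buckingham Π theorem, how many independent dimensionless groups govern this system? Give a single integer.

Exponent matrix [T,Θ] × [ΔT,f,γ,ω]:
  T: [ 0 -1 -1 -1]
  Θ: [ 1  0  0  0]
Row reduction gives pivot columns ΔT,f; rank = 2
n=4, r=2 ⇒ 2 dimensionless groups

2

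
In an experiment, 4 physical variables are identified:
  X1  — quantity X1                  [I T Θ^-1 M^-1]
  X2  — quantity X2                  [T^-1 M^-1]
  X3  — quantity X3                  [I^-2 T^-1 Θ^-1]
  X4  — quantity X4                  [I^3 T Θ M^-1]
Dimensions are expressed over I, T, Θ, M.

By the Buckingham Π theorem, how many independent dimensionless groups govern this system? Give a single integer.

1

Exponent matrix [I,T,Θ,M] × [X1,X2,X3,X4]:
  I: [ 1  0 -2  3]
  T: [ 1 -1 -1  1]
  Θ: [-1  0 -1  1]
  M: [-1 -1  0 -1]
Echelon form has 3 nonzero rows (pivots: X1,X2,X3)
Π count = n − r = 4 − 3 = 1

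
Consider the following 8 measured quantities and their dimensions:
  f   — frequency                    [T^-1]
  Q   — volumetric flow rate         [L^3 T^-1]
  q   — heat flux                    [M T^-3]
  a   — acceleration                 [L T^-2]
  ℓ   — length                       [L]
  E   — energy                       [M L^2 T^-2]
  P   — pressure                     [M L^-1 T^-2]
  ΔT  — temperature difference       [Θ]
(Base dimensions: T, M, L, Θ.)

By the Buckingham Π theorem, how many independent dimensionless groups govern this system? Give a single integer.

4

Dimensional matrix (T×M×L×Θ by f×Q×q×a×ℓ×E×P×ΔT):
  T: [-1 -1 -3 -2  0 -2 -2  0]
  M: [ 0  0  1  0  0  1  1  0]
  L: [ 0  3  0  1  1  2 -1  0]
  Θ: [ 0  0  0  0  0  0  0  1]
RREF → pivots at {f,Q,q,ΔT} ⇒ r = 4
n=8, r=4 ⇒ 4 dimensionless groups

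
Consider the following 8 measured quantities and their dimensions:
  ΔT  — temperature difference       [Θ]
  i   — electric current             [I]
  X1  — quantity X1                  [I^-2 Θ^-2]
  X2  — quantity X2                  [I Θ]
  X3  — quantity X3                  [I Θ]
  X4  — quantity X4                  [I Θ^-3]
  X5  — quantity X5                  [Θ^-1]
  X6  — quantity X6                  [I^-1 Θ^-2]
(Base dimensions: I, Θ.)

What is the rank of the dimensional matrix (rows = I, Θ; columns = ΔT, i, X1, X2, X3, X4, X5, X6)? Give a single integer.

Exponent matrix [I,Θ] × [ΔT,i,X1,X2,X3,X4,X5,X6]:
  I: [ 0  1 -2  1  1  1  0 -1]
  Θ: [ 1  0 -2  1  1 -3 -1 -2]
Echelon form has 2 nonzero rows (pivots: ΔT,i)

2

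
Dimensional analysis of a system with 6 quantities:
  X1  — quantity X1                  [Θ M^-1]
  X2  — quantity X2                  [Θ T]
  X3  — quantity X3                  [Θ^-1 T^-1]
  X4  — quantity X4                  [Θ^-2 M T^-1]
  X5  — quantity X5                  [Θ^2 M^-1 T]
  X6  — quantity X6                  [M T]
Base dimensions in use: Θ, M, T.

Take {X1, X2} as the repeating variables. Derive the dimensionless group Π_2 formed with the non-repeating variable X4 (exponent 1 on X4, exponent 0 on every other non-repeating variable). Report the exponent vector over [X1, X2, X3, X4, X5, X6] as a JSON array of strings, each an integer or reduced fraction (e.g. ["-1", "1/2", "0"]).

["1", "1", "0", "1", "0", "0"]

Exponent matrix [Θ,M,T] × [X1,X2,X3,X4,X5,X6]:
  Θ: [ 1  1 -1 -2  2  0]
  M: [-1  0  0  1 -1  1]
  T: [ 0  1 -1 -1  1  1]
Echelon form has 2 nonzero rows (pivots: X1,X2)
Pivot set = {X1,X2}, free = {X3,X4,X5,X6}
RREF:
  r0: [   1    0    0   -1    1   -1]
  r1: [   0    1   -1   -1    1    1]
  r2: [   0    0    0    0    0    0]
Fix exponent of X4 at 1, X3 at 0, X5 at 0, X6 at 0; solve each RREF row for its pivot's exponent:
  r0: exp(X1) + (-1)·1 = 0 ⇒ exp(X1) = 1
  r1: exp(X2) + (-1)·1 = 0 ⇒ exp(X2) = 1
Π_2 = X1 · X2 · X4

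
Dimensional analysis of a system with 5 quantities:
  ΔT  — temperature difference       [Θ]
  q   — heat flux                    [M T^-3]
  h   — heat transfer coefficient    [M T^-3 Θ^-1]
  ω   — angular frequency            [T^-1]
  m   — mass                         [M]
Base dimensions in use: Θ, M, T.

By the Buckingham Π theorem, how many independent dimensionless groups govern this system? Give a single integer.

Dimensional matrix (Θ×M×T by ΔT×q×h×ω×m):
  Θ: [ 1  0 -1  0  0]
  M: [ 0  1  1  0  1]
  T: [ 0 -3 -3 -1  0]
Row reduction gives pivot columns ΔT,q,ω; rank = 3
5 vars − rank 3 = 2 Π groups

2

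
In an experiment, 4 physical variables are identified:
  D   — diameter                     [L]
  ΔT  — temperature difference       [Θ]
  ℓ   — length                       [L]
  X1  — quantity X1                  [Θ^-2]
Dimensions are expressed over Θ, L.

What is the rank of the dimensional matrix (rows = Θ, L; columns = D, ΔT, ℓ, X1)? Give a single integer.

2

Exponent matrix [Θ,L] × [D,ΔT,ℓ,X1]:
  Θ: [ 0  1  0 -2]
  L: [ 1  0  1  0]
RREF → pivots at {D,ΔT} ⇒ r = 2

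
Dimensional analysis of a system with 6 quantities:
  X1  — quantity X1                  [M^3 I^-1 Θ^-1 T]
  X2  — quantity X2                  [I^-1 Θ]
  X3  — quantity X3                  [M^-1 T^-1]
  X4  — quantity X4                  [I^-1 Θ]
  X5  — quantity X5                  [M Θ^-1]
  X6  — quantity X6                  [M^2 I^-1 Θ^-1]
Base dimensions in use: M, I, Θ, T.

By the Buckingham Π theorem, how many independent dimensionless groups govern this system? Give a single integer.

3

Exponent matrix [M,I,Θ,T] × [X1,X2,X3,X4,X5,X6]:
  M: [ 3  0 -1  0  1  2]
  I: [-1 -1  0 -1  0 -1]
  Θ: [-1  1  0  1 -1 -1]
  T: [ 1  0 -1  0  0  0]
Echelon form has 3 nonzero rows (pivots: X1,X2,X3)
n=6, r=3 ⇒ 3 dimensionless groups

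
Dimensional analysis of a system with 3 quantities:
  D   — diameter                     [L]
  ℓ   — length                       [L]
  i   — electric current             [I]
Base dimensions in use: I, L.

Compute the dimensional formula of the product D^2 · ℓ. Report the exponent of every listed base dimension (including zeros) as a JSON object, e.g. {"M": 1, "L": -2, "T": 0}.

Write exponents as rows I,L / cols D,ℓ,i:
  I: [ 0  0  1]
  L: [ 1  1  0]
  [I]: (2)·0+(1)·0 = 0
  [L]: (2)·1+(1)·1 = 3
⇒ L^3

{"I": 0, "L": 3}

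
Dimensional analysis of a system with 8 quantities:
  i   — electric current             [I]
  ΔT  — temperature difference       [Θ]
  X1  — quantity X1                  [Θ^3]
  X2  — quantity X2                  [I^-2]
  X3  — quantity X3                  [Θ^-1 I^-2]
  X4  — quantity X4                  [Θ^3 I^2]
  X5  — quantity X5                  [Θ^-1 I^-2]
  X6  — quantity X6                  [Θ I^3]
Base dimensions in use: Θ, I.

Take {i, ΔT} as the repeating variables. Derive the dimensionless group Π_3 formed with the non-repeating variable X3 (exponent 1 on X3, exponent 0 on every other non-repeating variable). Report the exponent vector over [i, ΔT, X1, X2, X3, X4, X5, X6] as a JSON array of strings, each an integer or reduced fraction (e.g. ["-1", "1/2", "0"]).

["2", "1", "0", "0", "1", "0", "0", "0"]

Write exponents as rows Θ,I / cols i,ΔT,X1,X2,X3,X4,X5,X6:
  Θ: [ 0  1  3  0 -1  3 -1  1]
  I: [ 1  0  0 -2 -2  2 -2  3]
RREF → pivots at {i,ΔT} ⇒ r = 2
Repeat: i,ΔT; free: X1,X2,X3,X4,X5,X6
RREF:
  r0: [   1    0    0   -2   -2    2   -2    3]
  r1: [   0    1    3    0   -1    3   -1    1]
Fix exponent of X3 at 1, X1 at 0, X2 at 0, X4 at 0, X5 at 0, X6 at 0; solve each RREF row for its pivot's exponent:
  r0: exp(i) + (-2)·1 = 0 ⇒ exp(i) = 2
  r1: exp(ΔT) + (-1)·1 = 0 ⇒ exp(ΔT) = 1
Π_3 = i^2 · ΔT · X3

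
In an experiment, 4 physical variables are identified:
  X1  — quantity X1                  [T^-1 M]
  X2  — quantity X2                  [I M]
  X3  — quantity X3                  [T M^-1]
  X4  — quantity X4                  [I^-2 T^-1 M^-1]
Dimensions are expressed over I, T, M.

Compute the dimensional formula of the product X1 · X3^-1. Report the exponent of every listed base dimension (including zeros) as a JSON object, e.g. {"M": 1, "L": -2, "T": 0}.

Exponent matrix [I,T,M] × [X1,X2,X3,X4]:
  I: [ 0  1  0 -2]
  T: [-1  0  1 -1]
  M: [ 1  1 -1 -1]
  [I]: (1)·0+(-1)·0 = 0
  [T]: (1)·-1+(-1)·1 = -2
  [M]: (1)·1+(-1)·-1 = 2
⇒ T^-2 M^2

{"I": 0, "T": -2, "M": 2}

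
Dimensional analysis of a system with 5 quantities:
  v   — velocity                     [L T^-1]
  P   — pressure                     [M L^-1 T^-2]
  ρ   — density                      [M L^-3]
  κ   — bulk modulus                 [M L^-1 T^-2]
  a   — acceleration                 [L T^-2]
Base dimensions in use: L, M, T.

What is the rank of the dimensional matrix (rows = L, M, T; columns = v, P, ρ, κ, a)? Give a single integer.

Dimensional matrix (L×M×T by v×P×ρ×κ×a):
  L: [ 1 -1 -3 -1  1]
  M: [ 0  1  1  1  0]
  T: [-1 -2  0 -2 -2]
Echelon form has 3 nonzero rows (pivots: v,P,a)

3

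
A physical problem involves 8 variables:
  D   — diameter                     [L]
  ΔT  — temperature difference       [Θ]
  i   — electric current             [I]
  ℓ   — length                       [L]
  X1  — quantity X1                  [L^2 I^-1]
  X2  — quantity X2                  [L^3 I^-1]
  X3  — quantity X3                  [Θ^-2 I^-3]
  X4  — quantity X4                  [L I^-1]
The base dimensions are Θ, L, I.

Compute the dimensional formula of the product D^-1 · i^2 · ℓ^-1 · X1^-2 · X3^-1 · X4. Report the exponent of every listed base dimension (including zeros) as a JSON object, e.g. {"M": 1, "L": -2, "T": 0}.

Dimensional matrix (Θ×L×I by D×ΔT×i×ℓ×X1×X2×X3×X4):
  Θ: [ 0  1  0  0  0  0 -2  0]
  L: [ 1  0  0  1  2  3  0  1]
  I: [ 0  0  1  0 -1 -1 -3 -1]
  [Θ]: (-1)·0+(2)·0+(-1)·0+(-2)·0+(-1)·-2+(1)·0 = 2
  [L]: (-1)·1+(2)·0+(-1)·1+(-2)·2+(-1)·0+(1)·1 = -5
  [I]: (-1)·0+(2)·1+(-1)·0+(-2)·-1+(-1)·-3+(1)·-1 = 6
⇒ Θ^2 L^-5 I^6

{"Θ": 2, "L": -5, "I": 6}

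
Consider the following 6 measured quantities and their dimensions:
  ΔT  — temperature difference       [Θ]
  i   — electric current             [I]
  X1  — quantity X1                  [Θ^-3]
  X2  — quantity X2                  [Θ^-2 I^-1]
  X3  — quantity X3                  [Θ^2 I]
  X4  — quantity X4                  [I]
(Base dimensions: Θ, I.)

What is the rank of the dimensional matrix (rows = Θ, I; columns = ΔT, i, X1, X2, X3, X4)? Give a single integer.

2

Dimensional matrix (Θ×I by ΔT×i×X1×X2×X3×X4):
  Θ: [ 1  0 -3 -2  2  0]
  I: [ 0  1  0 -1  1  1]
Row reduction gives pivot columns ΔT,i; rank = 2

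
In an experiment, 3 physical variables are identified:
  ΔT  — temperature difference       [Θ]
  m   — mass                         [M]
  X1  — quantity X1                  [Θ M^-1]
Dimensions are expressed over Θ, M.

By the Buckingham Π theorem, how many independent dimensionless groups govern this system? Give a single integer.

1

Exponent matrix [Θ,M] × [ΔT,m,X1]:
  Θ: [ 1  0  1]
  M: [ 0  1 -1]
Echelon form has 2 nonzero rows (pivots: ΔT,m)
n=3, r=2 ⇒ 1 dimensionless group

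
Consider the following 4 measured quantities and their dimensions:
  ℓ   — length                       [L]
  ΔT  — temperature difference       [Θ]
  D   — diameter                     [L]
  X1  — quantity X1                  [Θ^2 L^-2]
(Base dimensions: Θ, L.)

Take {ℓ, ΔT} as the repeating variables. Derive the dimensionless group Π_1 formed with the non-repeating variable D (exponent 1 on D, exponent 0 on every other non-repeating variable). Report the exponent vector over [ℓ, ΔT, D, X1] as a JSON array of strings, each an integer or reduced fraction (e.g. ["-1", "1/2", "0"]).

["-1", "0", "1", "0"]

Dimensional matrix (Θ×L by ℓ×ΔT×D×X1):
  Θ: [ 0  1  0  2]
  L: [ 1  0  1 -2]
Row reduction gives pivot columns ℓ,ΔT; rank = 2
Pivot set = {ℓ,ΔT}, free = {D,X1}
RREF:
  r0: [   1    0    1   -2]
  r1: [   0    1    0    2]
Fix exponent of D at 1, X1 at 0; solve each RREF row for its pivot's exponent:
  r0: exp(ℓ) + (1)·1 = 0 ⇒ exp(ℓ) = -1
  r1: exp(ΔT) + (0)·1 = 0 ⇒ exp(ΔT) = 0
Π_1 = ℓ^-1 · D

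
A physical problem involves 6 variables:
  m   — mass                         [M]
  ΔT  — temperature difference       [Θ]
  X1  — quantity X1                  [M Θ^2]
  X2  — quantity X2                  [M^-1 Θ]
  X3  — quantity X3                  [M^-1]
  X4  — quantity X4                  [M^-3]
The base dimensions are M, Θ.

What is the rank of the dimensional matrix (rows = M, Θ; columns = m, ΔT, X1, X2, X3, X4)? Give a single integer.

2

Dimensional matrix (M×Θ by m×ΔT×X1×X2×X3×X4):
  M: [ 1  0  1 -1 -1 -3]
  Θ: [ 0  1  2  1  0  0]
RREF → pivots at {m,ΔT} ⇒ r = 2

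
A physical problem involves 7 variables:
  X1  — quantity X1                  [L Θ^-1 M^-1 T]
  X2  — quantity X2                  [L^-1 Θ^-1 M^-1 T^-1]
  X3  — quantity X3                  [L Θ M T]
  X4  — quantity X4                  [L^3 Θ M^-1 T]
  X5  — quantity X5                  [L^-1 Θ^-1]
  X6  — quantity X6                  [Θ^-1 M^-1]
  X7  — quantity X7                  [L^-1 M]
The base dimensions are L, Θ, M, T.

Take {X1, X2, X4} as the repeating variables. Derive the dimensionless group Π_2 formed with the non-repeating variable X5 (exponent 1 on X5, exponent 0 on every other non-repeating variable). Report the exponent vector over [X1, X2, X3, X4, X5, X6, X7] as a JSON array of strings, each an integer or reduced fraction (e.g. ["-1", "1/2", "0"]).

Exponent matrix [L,Θ,M,T] × [X1,X2,X3,X4,X5,X6,X7]:
  L: [ 1 -1  1  3 -1  0 -1]
  Θ: [-1 -1  1  1 -1 -1  0]
  M: [-1 -1  1 -1  0 -1  1]
  T: [ 1 -1  1  1  0  0  0]
Row reduction gives pivot columns X1,X2,X4; rank = 3
Repeat: X1,X2,X4; free: X3,X5,X6,X7
RREF:
  r0: [   1    0    0    0  1/2  1/2    0]
  r1: [   0    1   -1    0    0  1/2 -1/2]
  r2: [   0    0    0    1 -1/2    0 -1/2]
  r3: [   0    0    0    0    0    0    0]
Fix exponent of X5 at 1, X3 at 0, X6 at 0, X7 at 0; solve each RREF row for its pivot's exponent:
  r0: exp(X1) + (1/2)·1 = 0 ⇒ exp(X1) = -1/2
  r1: exp(X2) + (0)·1 = 0 ⇒ exp(X2) = 0
  r2: exp(X4) + (-1/2)·1 = 0 ⇒ exp(X4) = 1/2
Π_2 = X1^(-1/2) · X4^(1/2) · X5

["-1/2", "0", "0", "1/2", "1", "0", "0"]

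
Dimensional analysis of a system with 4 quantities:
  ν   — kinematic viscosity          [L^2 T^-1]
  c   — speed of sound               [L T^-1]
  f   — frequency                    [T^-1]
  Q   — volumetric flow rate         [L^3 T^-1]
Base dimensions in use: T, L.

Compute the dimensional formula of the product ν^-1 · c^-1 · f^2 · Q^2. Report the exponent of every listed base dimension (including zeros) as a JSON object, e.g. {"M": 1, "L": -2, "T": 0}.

{"T": -2, "L": 3}

Dimensional matrix (T×L by ν×c×f×Q):
  T: [-1 -1 -1 -1]
  L: [ 2  1  0  3]
  [T]: (-1)·-1+(-1)·-1+(2)·-1+(2)·-1 = -2
  [L]: (-1)·2+(-1)·1+(2)·0+(2)·3 = 3
⇒ T^-2 L^3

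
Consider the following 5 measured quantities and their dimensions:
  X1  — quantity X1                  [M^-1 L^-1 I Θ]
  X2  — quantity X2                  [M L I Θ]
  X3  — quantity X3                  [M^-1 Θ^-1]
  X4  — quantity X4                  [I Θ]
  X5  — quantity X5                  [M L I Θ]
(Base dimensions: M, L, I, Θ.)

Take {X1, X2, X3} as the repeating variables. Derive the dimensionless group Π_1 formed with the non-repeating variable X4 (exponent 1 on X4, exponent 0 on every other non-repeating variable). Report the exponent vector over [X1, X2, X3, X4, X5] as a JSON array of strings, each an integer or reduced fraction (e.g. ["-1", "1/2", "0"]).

Write exponents as rows M,L,I,Θ / cols X1,X2,X3,X4,X5:
  M: [-1  1 -1  0  1]
  L: [-1  1  0  0  1]
  I: [ 1  1  0  1  1]
  Θ: [ 1  1 -1  1  1]
RREF → pivots at {X1,X2,X3} ⇒ r = 3
Repeat: X1,X2,X3; free: X4,X5
RREF:
  r0: [   1    0    0  1/2    0]
  r1: [   0    1    0  1/2    1]
  r2: [   0    0    1    0    0]
  r3: [   0    0    0    0    0]
Fix exponent of X4 at 1, X5 at 0; solve each RREF row for its pivot's exponent:
  r0: exp(X1) + (1/2)·1 = 0 ⇒ exp(X1) = -1/2
  r1: exp(X2) + (1/2)·1 = 0 ⇒ exp(X2) = -1/2
  r2: exp(X3) + (0)·1 = 0 ⇒ exp(X3) = 0
Π_1 = X1^(-1/2) · X2^(-1/2) · X4

["-1/2", "-1/2", "0", "1", "0"]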